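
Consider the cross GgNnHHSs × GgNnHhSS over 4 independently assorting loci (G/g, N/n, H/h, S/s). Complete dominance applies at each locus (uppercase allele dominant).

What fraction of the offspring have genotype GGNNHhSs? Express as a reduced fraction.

GgNnHHSs gametes: GNHS×2, GNHs×2, GnHS×2, GnHs×2, gNHS×2, gNHs×2, gnHS×2, gnHs×2
GgNnHhSS gametes: GNHS×2, GNhS×2, GnHS×2, GnhS×2, gNHS×2, gNhS×2, gnHS×2, gnhS×2
GgNnHHSs×GgNnHhSS grid (16·16=256): GGNNHHSS=4 GGNNHHSs=4 GGNNHhSS=4 GGNNHhSs=4 GGNnHHSS=8 GGNnHHSs=8 GGNnHhSS=8 GGNnHhSs=8 GGnnHHSS=4 GGnnHHSs=4 GGnnHhSS=4 GGnnHhSs=4 GgNNHHSS=8 GgNNHHSs=8 GgNNHhSS=8 GgNNHhSs=8 GgNnHHSS=16 GgNnHHSs=16 GgNnHhSS=16 GgNnHhSs=16 GgnnHHSS=8 GgnnHHSs=8 GgnnHhSS=8 GgnnHhSs=8 ggNNHHSS=4 ggNNHHSs=4 ggNNHhSS=4 ggNNHhSs=4 ggNnHHSS=8 ggNnHHSs=8 ggNnHhSS=8 ggNnHhSs=8 ggnnHHSS=4 ggnnHHSs=4 ggnnHhSS=4 ggnnHhSs=4
GGNNHhSs hits 4/256; gcd=4; 4÷4/256÷4 = 1/64

P(GGNNHhSs) = 1/64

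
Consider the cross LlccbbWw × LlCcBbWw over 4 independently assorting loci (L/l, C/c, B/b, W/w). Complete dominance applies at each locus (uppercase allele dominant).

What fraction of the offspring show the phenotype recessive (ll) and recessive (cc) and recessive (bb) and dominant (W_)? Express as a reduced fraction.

P(ll cc bb W_) = 3/64

LlccbbWw gametes: LcbW×4, Lcbw×4, lcbW×4, lcbw×4
LlCcBbWw gametes: LCBW×1, LCBw×1, LCbW×1, LCbw×1, LcBW×1, LcBw×1, LcbW×1, Lcbw×1, lCBW×1, lCBw×1, lCbW×1, lCbw×1, lcBW×1, lcBw×1, lcbW×1, lcbw×1
LlccbbWw×LlCcBbWw grid (16·16=256): LLCcBbWW=4 LLCcBbWw=8 LLCcBbww=4 LLCcbbWW=4 LLCcbbWw=8 LLCcbbww=4 LLccBbWW=4 LLccBbWw=8 LLccBbww=4 LLccbbWW=4 LLccbbWw=8 LLccbbww=4 LlCcBbWW=8 LlCcBbWw=16 LlCcBbww=8 LlCcbbWW=8 LlCcbbWw=16 LlCcbbww=8 LlccBbWW=8 LlccBbWw=16 LlccBbww=8 LlccbbWW=8 LlccbbWw=16 Llccbbww=8 llCcBbWW=4 llCcBbWw=8 llCcBbww=4 llCcbbWW=4 llCcbbWw=8 llCcbbww=4 llccBbWW=4 llccBbWw=8 llccBbww=4 llccbbWW=4 llccbbWw=8 llccbbww=4
ll cc bb W_ hits 12/256; gcd=4; 12÷4/256÷4 = 3/64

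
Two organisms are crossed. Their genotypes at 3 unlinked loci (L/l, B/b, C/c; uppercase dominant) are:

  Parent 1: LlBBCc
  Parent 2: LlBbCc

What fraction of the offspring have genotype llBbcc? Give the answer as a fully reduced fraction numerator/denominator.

P(llBbcc) = 1/32

LlBBCc gametes: LBC×2, LBc×2, lBC×2, lBc×2
LlBbCc gametes: LBC×1, LBc×1, LbC×1, Lbc×1, lBC×1, lBc×1, lbC×1, lbc×1
LlBBCc×LlBbCc grid (8·8=64): LLBBCC=2 LLBBCc=4 LLBBcc=2 LLBbCC=2 LLBbCc=4 LLBbcc=2 LlBBCC=4 LlBBCc=8 LlBBcc=4 LlBbCC=4 LlBbCc=8 LlBbcc=4 llBBCC=2 llBBCc=4 llBBcc=2 llBbCC=2 llBbCc=4 llBbcc=2
llBbcc hits 2/64; gcd=2; 2÷2/64÷2 = 1/32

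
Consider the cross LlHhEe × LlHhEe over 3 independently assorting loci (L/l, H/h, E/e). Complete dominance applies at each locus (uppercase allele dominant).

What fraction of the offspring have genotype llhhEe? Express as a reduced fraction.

LlHhEe gametes: LHE×1, LHe×1, LhE×1, Lhe×1, lHE×1, lHe×1, lhE×1, lhe×1
LlHhEe gametes: LHE×1, LHe×1, LhE×1, Lhe×1, lHE×1, lHe×1, lhE×1, lhe×1
LlHhEe×LlHhEe grid (8·8=64): LLHHEE=1 LLHHEe=2 LLHHee=1 LLHhEE=2 LLHhEe=4 LLHhee=2 LLhhEE=1 LLhhEe=2 LLhhee=1 LlHHEE=2 LlHHEe=4 LlHHee=2 LlHhEE=4 LlHhEe=8 LlHhee=4 LlhhEE=2 LlhhEe=4 Llhhee=2 llHHEE=1 llHHEe=2 llHHee=1 llHhEE=2 llHhEe=4 llHhee=2 llhhEE=1 llhhEe=2 llhhee=1
llhhEe hits 2/64; gcd=2; 2÷2/64÷2 = 1/32

P(llhhEe) = 1/32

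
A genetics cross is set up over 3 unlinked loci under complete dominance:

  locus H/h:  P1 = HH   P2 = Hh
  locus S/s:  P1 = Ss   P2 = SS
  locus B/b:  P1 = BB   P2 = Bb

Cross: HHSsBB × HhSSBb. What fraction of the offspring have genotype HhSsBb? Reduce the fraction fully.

P(HhSsBb) = 1/8

HHSsBB gametes: HSB×4, HsB×4
HhSSBb gametes: HSB×2, HSb×2, hSB×2, hSb×2
HHSsBB×HhSSBb grid (8·8=64): HHSSBB=8 HHSSBb=8 HHSsBB=8 HHSsBb=8 HhSSBB=8 HhSSBb=8 HhSsBB=8 HhSsBb=8
HhSsBb hits 8/64; gcd=8; 8÷8/64÷8 = 1/8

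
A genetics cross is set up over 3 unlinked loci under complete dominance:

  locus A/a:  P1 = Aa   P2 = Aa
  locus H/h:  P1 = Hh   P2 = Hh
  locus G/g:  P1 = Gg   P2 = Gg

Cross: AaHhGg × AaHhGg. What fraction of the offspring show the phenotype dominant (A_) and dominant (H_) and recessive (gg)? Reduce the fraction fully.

AaHhGg gametes: AHG×1, AHg×1, AhG×1, Ahg×1, aHG×1, aHg×1, ahG×1, ahg×1
AaHhGg gametes: AHG×1, AHg×1, AhG×1, Ahg×1, aHG×1, aHg×1, ahG×1, ahg×1
AaHhGg×AaHhGg grid (8·8=64): AAHHGG=1 AAHHGg=2 AAHHgg=1 AAHhGG=2 AAHhGg=4 AAHhgg=2 AAhhGG=1 AAhhGg=2 AAhhgg=1 AaHHGG=2 AaHHGg=4 AaHHgg=2 AaHhGG=4 AaHhGg=8 AaHhgg=4 AahhGG=2 AahhGg=4 Aahhgg=2 aaHHGG=1 aaHHGg=2 aaHHgg=1 aaHhGG=2 aaHhGg=4 aaHhgg=2 aahhGG=1 aahhGg=2 aahhgg=1
A_ H_ gg hits 9/64; gcd=1; 9÷1/64÷1 = 9/64

P(A_ H_ gg) = 9/64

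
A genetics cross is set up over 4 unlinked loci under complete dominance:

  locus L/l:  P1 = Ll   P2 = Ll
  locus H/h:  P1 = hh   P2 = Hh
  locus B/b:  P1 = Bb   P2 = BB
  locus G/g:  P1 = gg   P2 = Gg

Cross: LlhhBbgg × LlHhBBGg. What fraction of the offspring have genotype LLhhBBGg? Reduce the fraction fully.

LlhhBbgg gametes: LhBg×4, Lhbg×4, lhBg×4, lhbg×4
LlHhBBGg gametes: LHBG×2, LHBg×2, LhBG×2, LhBg×2, lHBG×2, lHBg×2, lhBG×2, lhBg×2
LlhhBbgg×LlHhBBGg grid (16·16=256): LLHhBBGg=8 LLHhBBgg=8 LLHhBbGg=8 LLHhBbgg=8 LLhhBBGg=8 LLhhBBgg=8 LLhhBbGg=8 LLhhBbgg=8 LlHhBBGg=16 LlHhBBgg=16 LlHhBbGg=16 LlHhBbgg=16 LlhhBBGg=16 LlhhBBgg=16 LlhhBbGg=16 LlhhBbgg=16 llHhBBGg=8 llHhBBgg=8 llHhBbGg=8 llHhBbgg=8 llhhBBGg=8 llhhBBgg=8 llhhBbGg=8 llhhBbgg=8
LLhhBBGg hits 8/256; gcd=8; 8÷8/256÷8 = 1/32

P(LLhhBBGg) = 1/32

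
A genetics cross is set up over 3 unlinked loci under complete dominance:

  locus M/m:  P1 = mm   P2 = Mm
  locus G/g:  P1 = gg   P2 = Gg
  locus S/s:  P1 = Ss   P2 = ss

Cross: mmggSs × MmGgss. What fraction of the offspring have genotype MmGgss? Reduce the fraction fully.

P(MmGgss) = 1/8

mmggSs gametes: mgS×4, mgs×4
MmGgss gametes: MGs×2, Mgs×2, mGs×2, mgs×2
mmggSs×MmGgss grid (8·8=64): MmGgSs=8 MmGgss=8 MmggSs=8 Mmggss=8 mmGgSs=8 mmGgss=8 mmggSs=8 mmggss=8
MmGgss hits 8/64; gcd=8; 8÷8/64÷8 = 1/8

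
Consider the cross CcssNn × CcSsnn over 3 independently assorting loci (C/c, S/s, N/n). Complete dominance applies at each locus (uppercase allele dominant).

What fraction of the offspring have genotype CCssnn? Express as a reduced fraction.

P(CCssnn) = 1/16

CcssNn gametes: CsN×2, Csn×2, csN×2, csn×2
CcSsnn gametes: CSn×2, Csn×2, cSn×2, csn×2
CcssNn×CcSsnn grid (8·8=64): CCSsNn=4 CCSsnn=4 CCssNn=4 CCssnn=4 CcSsNn=8 CcSsnn=8 CcssNn=8 Ccssnn=8 ccSsNn=4 ccSsnn=4 ccssNn=4 ccssnn=4
CCssnn hits 4/64; gcd=4; 4÷4/64÷4 = 1/16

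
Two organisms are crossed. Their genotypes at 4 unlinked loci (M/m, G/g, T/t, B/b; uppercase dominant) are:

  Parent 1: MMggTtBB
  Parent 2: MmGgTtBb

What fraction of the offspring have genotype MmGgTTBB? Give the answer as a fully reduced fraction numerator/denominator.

MMggTtBB gametes: MgTB×8, MgtB×8
MmGgTtBb gametes: MGTB×1, MGTb×1, MGtB×1, MGtb×1, MgTB×1, MgTb×1, MgtB×1, Mgtb×1, mGTB×1, mGTb×1, mGtB×1, mGtb×1, mgTB×1, mgTb×1, mgtB×1, mgtb×1
MMggTtBB×MmGgTtBb grid (16·16=256): MMGgTTBB=8 MMGgTTBb=8 MMGgTtBB=16 MMGgTtBb=16 MMGgttBB=8 MMGgttBb=8 MMggTTBB=8 MMggTTBb=8 MMggTtBB=16 MMggTtBb=16 MMggttBB=8 MMggttBb=8 MmGgTTBB=8 MmGgTTBb=8 MmGgTtBB=16 MmGgTtBb=16 MmGgttBB=8 MmGgttBb=8 MmggTTBB=8 MmggTTBb=8 MmggTtBB=16 MmggTtBb=16 MmggttBB=8 MmggttBb=8
MmGgTTBB hits 8/256; gcd=8; 8÷8/256÷8 = 1/32

P(MmGgTTBB) = 1/32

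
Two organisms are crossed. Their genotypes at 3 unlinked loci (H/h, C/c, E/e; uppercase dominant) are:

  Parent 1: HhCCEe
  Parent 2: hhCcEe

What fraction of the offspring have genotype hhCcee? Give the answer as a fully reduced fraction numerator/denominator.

P(hhCcee) = 1/16

HhCCEe gametes: HCE×2, HCe×2, hCE×2, hCe×2
hhCcEe gametes: hCE×2, hCe×2, hcE×2, hce×2
HhCCEe×hhCcEe grid (8·8=64): HhCCEE=4 HhCCEe=8 HhCCee=4 HhCcEE=4 HhCcEe=8 HhCcee=4 hhCCEE=4 hhCCEe=8 hhCCee=4 hhCcEE=4 hhCcEe=8 hhCcee=4
hhCcee hits 4/64; gcd=4; 4÷4/64÷4 = 1/16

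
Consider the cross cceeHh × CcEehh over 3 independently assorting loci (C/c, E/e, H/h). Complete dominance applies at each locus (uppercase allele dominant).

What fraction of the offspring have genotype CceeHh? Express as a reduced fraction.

cceeHh gametes: ceH×4, ceh×4
CcEehh gametes: CEh×2, Ceh×2, cEh×2, ceh×2
cceeHh×CcEehh grid (8·8=64): CcEeHh=8 CcEehh=8 CceeHh=8 Cceehh=8 ccEeHh=8 ccEehh=8 cceeHh=8 cceehh=8
CceeHh hits 8/64; gcd=8; 8÷8/64÷8 = 1/8

P(CceeHh) = 1/8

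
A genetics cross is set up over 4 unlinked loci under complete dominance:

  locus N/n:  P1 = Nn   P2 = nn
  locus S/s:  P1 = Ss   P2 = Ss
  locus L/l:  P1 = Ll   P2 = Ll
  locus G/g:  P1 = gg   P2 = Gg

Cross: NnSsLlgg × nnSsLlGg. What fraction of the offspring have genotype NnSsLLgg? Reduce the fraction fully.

P(NnSsLLgg) = 1/32

NnSsLlgg gametes: NSLg×2, NSlg×2, NsLg×2, Nslg×2, nSLg×2, nSlg×2, nsLg×2, nslg×2
nnSsLlGg gametes: nSLG×2, nSLg×2, nSlG×2, nSlg×2, nsLG×2, nsLg×2, nslG×2, nslg×2
NnSsLlgg×nnSsLlGg grid (16·16=256): NnSSLLGg=4 NnSSLLgg=4 NnSSLlGg=8 NnSSLlgg=8 NnSSllGg=4 NnSSllgg=4 NnSsLLGg=8 NnSsLLgg=8 NnSsLlGg=16 NnSsLlgg=16 NnSsllGg=8 NnSsllgg=8 NnssLLGg=4 NnssLLgg=4 NnssLlGg=8 NnssLlgg=8 NnssllGg=4 Nnssllgg=4 nnSSLLGg=4 nnSSLLgg=4 nnSSLlGg=8 nnSSLlgg=8 nnSSllGg=4 nnSSllgg=4 nnSsLLGg=8 nnSsLLgg=8 nnSsLlGg=16 nnSsLlgg=16 nnSsllGg=8 nnSsllgg=8 nnssLLGg=4 nnssLLgg=4 nnssLlGg=8 nnssLlgg=8 nnssllGg=4 nnssllgg=4
NnSsLLgg hits 8/256; gcd=8; 8÷8/256÷8 = 1/32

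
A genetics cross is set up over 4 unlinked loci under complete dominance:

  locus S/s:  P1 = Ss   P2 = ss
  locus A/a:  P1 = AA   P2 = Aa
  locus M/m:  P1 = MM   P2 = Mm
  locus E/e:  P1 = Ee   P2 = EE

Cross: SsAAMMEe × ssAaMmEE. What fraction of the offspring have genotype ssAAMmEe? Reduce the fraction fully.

SsAAMMEe gametes: SAME×4, SAMe×4, sAME×4, sAMe×4
ssAaMmEE gametes: sAME×4, sAmE×4, saME×4, samE×4
SsAAMMEe×ssAaMmEE grid (16·16=256): SsAAMMEE=16 SsAAMMEe=16 SsAAMmEE=16 SsAAMmEe=16 SsAaMMEE=16 SsAaMMEe=16 SsAaMmEE=16 SsAaMmEe=16 ssAAMMEE=16 ssAAMMEe=16 ssAAMmEE=16 ssAAMmEe=16 ssAaMMEE=16 ssAaMMEe=16 ssAaMmEE=16 ssAaMmEe=16
ssAAMmEe hits 16/256; gcd=16; 16÷16/256÷16 = 1/16

P(ssAAMmEe) = 1/16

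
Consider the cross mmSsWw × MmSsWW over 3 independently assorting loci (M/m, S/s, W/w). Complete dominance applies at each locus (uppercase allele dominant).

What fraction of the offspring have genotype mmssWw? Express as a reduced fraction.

mmSsWw gametes: mSW×2, mSw×2, msW×2, msw×2
MmSsWW gametes: MSW×2, MsW×2, mSW×2, msW×2
mmSsWw×MmSsWW grid (8·8=64): MmSSWW=4 MmSSWw=4 MmSsWW=8 MmSsWw=8 MmssWW=4 MmssWw=4 mmSSWW=4 mmSSWw=4 mmSsWW=8 mmSsWw=8 mmssWW=4 mmssWw=4
mmssWw hits 4/64; gcd=4; 4÷4/64÷4 = 1/16

P(mmssWw) = 1/16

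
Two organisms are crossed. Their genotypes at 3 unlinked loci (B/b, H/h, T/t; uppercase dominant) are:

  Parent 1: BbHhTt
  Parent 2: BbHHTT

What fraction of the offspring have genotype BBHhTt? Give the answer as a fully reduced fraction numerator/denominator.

BbHhTt gametes: BHT×1, BHt×1, BhT×1, Bht×1, bHT×1, bHt×1, bhT×1, bht×1
BbHHTT gametes: BHT×4, bHT×4
BbHhTt×BbHHTT grid (8·8=64): BBHHTT=4 BBHHTt=4 BBHhTT=4 BBHhTt=4 BbHHTT=8 BbHHTt=8 BbHhTT=8 BbHhTt=8 bbHHTT=4 bbHHTt=4 bbHhTT=4 bbHhTt=4
BBHhTt hits 4/64; gcd=4; 4÷4/64÷4 = 1/16

P(BBHhTt) = 1/16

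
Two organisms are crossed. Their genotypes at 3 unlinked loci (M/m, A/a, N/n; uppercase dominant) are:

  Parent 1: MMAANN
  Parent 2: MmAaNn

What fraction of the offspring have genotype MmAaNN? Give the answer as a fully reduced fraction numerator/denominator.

MMAANN gametes: MAN×8
MmAaNn gametes: MAN×1, MAn×1, MaN×1, Man×1, mAN×1, mAn×1, maN×1, man×1
MMAANN×MmAaNn grid (8·8=64): MMAANN=8 MMAANn=8 MMAaNN=8 MMAaNn=8 MmAANN=8 MmAANn=8 MmAaNN=8 MmAaNn=8
MmAaNN hits 8/64; gcd=8; 8÷8/64÷8 = 1/8

P(MmAaNN) = 1/8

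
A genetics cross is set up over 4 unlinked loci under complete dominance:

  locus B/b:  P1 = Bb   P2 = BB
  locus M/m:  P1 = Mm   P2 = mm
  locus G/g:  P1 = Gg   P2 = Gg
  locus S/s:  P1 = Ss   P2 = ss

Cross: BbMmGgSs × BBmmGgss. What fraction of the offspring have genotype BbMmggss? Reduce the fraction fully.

BbMmGgSs gametes: BMGS×1, BMGs×1, BMgS×1, BMgs×1, BmGS×1, BmGs×1, BmgS×1, Bmgs×1, bMGS×1, bMGs×1, bMgS×1, bMgs×1, bmGS×1, bmGs×1, bmgS×1, bmgs×1
BBmmGgss gametes: BmGs×8, Bmgs×8
BbMmGgSs×BBmmGgss grid (16·16=256): BBMmGGSs=8 BBMmGGss=8 BBMmGgSs=16 BBMmGgss=16 BBMmggSs=8 BBMmggss=8 BBmmGGSs=8 BBmmGGss=8 BBmmGgSs=16 BBmmGgss=16 BBmmggSs=8 BBmmggss=8 BbMmGGSs=8 BbMmGGss=8 BbMmGgSs=16 BbMmGgss=16 BbMmggSs=8 BbMmggss=8 BbmmGGSs=8 BbmmGGss=8 BbmmGgSs=16 BbmmGgss=16 BbmmggSs=8 Bbmmggss=8
BbMmggss hits 8/256; gcd=8; 8÷8/256÷8 = 1/32

P(BbMmggss) = 1/32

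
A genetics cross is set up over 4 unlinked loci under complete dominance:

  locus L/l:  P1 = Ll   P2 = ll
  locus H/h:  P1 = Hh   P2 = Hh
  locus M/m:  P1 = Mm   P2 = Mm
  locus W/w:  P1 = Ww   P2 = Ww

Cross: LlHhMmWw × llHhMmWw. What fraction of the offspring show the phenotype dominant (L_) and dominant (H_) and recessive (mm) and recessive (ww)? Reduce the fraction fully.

P(L_ H_ mm ww) = 3/128

LlHhMmWw gametes: LHMW×1, LHMw×1, LHmW×1, LHmw×1, LhMW×1, LhMw×1, LhmW×1, Lhmw×1, lHMW×1, lHMw×1, lHmW×1, lHmw×1, lhMW×1, lhMw×1, lhmW×1, lhmw×1
llHhMmWw gametes: lHMW×2, lHMw×2, lHmW×2, lHmw×2, lhMW×2, lhMw×2, lhmW×2, lhmw×2
LlHhMmWw×llHhMmWw grid (16·16=256): LlHHMMWW=2 LlHHMMWw=4 LlHHMMww=2 LlHHMmWW=4 LlHHMmWw=8 LlHHMmww=4 LlHHmmWW=2 LlHHmmWw=4 LlHHmmww=2 LlHhMMWW=4 LlHhMMWw=8 LlHhMMww=4 LlHhMmWW=8 LlHhMmWw=16 LlHhMmww=8 LlHhmmWW=4 LlHhmmWw=8 LlHhmmww=4 LlhhMMWW=2 LlhhMMWw=4 LlhhMMww=2 LlhhMmWW=4 LlhhMmWw=8 LlhhMmww=4 LlhhmmWW=2 LlhhmmWw=4 Llhhmmww=2 llHHMMWW=2 llHHMMWw=4 llHHMMww=2 llHHMmWW=4 llHHMmWw=8 llHHMmww=4 llHHmmWW=2 llHHmmWw=4 llHHmmww=2 llHhMMWW=4 llHhMMWw=8 llHhMMww=4 llHhMmWW=8 llHhMmWw=16 llHhMmww=8 llHhmmWW=4 llHhmmWw=8 llHhmmww=4 llhhMMWW=2 llhhMMWw=4 llhhMMww=2 llhhMmWW=4 llhhMmWw=8 llhhMmww=4 llhhmmWW=2 llhhmmWw=4 llhhmmww=2
L_ H_ mm ww hits 6/256; gcd=2; 6÷2/256÷2 = 3/128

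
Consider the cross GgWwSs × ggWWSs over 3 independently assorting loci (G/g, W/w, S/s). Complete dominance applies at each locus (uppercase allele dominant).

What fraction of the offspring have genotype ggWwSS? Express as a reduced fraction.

GgWwSs gametes: GWS×1, GWs×1, GwS×1, Gws×1, gWS×1, gWs×1, gwS×1, gws×1
ggWWSs gametes: gWS×4, gWs×4
GgWwSs×ggWWSs grid (8·8=64): GgWWSS=4 GgWWSs=8 GgWWss=4 GgWwSS=4 GgWwSs=8 GgWwss=4 ggWWSS=4 ggWWSs=8 ggWWss=4 ggWwSS=4 ggWwSs=8 ggWwss=4
ggWwSS hits 4/64; gcd=4; 4÷4/64÷4 = 1/16

P(ggWwSS) = 1/16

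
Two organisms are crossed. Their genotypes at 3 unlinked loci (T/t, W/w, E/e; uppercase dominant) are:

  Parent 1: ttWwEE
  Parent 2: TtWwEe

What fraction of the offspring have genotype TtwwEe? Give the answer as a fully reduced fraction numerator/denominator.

ttWwEE gametes: tWE×4, twE×4
TtWwEe gametes: TWE×1, TWe×1, TwE×1, Twe×1, tWE×1, tWe×1, twE×1, twe×1
ttWwEE×TtWwEe grid (8·8=64): TtWWEE=4 TtWWEe=4 TtWwEE=8 TtWwEe=8 TtwwEE=4 TtwwEe=4 ttWWEE=4 ttWWEe=4 ttWwEE=8 ttWwEe=8 ttwwEE=4 ttwwEe=4
TtwwEe hits 4/64; gcd=4; 4÷4/64÷4 = 1/16

P(TtwwEe) = 1/16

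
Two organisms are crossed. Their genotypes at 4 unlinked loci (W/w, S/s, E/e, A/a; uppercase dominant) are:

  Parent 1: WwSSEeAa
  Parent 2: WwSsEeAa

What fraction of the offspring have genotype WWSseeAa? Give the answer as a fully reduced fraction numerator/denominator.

P(WWSseeAa) = 1/64

WwSSEeAa gametes: WSEA×2, WSEa×2, WSeA×2, WSea×2, wSEA×2, wSEa×2, wSeA×2, wSea×2
WwSsEeAa gametes: WSEA×1, WSEa×1, WSeA×1, WSea×1, WsEA×1, WsEa×1, WseA×1, Wsea×1, wSEA×1, wSEa×1, wSeA×1, wSea×1, wsEA×1, wsEa×1, wseA×1, wsea×1
WwSSEeAa×WwSsEeAa grid (16·16=256): WWSSEEAA=2 WWSSEEAa=4 WWSSEEaa=2 WWSSEeAA=4 WWSSEeAa=8 WWSSEeaa=4 WWSSeeAA=2 WWSSeeAa=4 WWSSeeaa=2 WWSsEEAA=2 WWSsEEAa=4 WWSsEEaa=2 WWSsEeAA=4 WWSsEeAa=8 WWSsEeaa=4 WWSseeAA=2 WWSseeAa=4 WWSseeaa=2 WwSSEEAA=4 WwSSEEAa=8 WwSSEEaa=4 WwSSEeAA=8 WwSSEeAa=16 WwSSEeaa=8 WwSSeeAA=4 WwSSeeAa=8 WwSSeeaa=4 WwSsEEAA=4 WwSsEEAa=8 WwSsEEaa=4 WwSsEeAA=8 WwSsEeAa=16 WwSsEeaa=8 WwSseeAA=4 WwSseeAa=8 WwSseeaa=4 wwSSEEAA=2 wwSSEEAa=4 wwSSEEaa=2 wwSSEeAA=4 wwSSEeAa=8 wwSSEeaa=4 wwSSeeAA=2 wwSSeeAa=4 wwSSeeaa=2 wwSsEEAA=2 wwSsEEAa=4 wwSsEEaa=2 wwSsEeAA=4 wwSsEeAa=8 wwSsEeaa=4 wwSseeAA=2 wwSseeAa=4 wwSseeaa=2
WWSseeAa hits 4/256; gcd=4; 4÷4/256÷4 = 1/64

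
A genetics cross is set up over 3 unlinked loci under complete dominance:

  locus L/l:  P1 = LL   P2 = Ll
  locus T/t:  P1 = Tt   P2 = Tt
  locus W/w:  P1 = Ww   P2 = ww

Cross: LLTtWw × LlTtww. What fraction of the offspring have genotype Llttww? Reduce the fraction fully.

P(Llttww) = 1/16

LLTtWw gametes: LTW×2, LTw×2, LtW×2, Ltw×2
LlTtww gametes: LTw×2, Ltw×2, lTw×2, ltw×2
LLTtWw×LlTtww grid (8·8=64): LLTTWw=4 LLTTww=4 LLTtWw=8 LLTtww=8 LLttWw=4 LLttww=4 LlTTWw=4 LlTTww=4 LlTtWw=8 LlTtww=8 LlttWw=4 Llttww=4
Llttww hits 4/64; gcd=4; 4÷4/64÷4 = 1/16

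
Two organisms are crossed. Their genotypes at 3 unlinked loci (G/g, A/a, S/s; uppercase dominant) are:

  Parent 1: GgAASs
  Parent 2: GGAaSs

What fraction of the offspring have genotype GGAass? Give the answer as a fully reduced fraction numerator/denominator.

GgAASs gametes: GAS×2, GAs×2, gAS×2, gAs×2
GGAaSs gametes: GAS×2, GAs×2, GaS×2, Gas×2
GgAASs×GGAaSs grid (8·8=64): GGAASS=4 GGAASs=8 GGAAss=4 GGAaSS=4 GGAaSs=8 GGAass=4 GgAASS=4 GgAASs=8 GgAAss=4 GgAaSS=4 GgAaSs=8 GgAass=4
GGAass hits 4/64; gcd=4; 4÷4/64÷4 = 1/16

P(GGAass) = 1/16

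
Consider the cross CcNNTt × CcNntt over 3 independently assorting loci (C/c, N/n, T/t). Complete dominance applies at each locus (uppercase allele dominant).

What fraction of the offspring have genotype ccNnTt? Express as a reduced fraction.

CcNNTt gametes: CNT×2, CNt×2, cNT×2, cNt×2
CcNntt gametes: CNt×2, Cnt×2, cNt×2, cnt×2
CcNNTt×CcNntt grid (8·8=64): CCNNTt=4 CCNNtt=4 CCNnTt=4 CCNntt=4 CcNNTt=8 CcNNtt=8 CcNnTt=8 CcNntt=8 ccNNTt=4 ccNNtt=4 ccNnTt=4 ccNntt=4
ccNnTt hits 4/64; gcd=4; 4÷4/64÷4 = 1/16

P(ccNnTt) = 1/16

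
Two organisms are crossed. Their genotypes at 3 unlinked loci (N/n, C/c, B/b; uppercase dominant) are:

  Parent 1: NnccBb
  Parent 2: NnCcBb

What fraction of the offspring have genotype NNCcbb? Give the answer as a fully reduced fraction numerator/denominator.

P(NNCcbb) = 1/32

NnccBb gametes: NcB×2, Ncb×2, ncB×2, ncb×2
NnCcBb gametes: NCB×1, NCb×1, NcB×1, Ncb×1, nCB×1, nCb×1, ncB×1, ncb×1
NnccBb×NnCcBb grid (8·8=64): NNCcBB=2 NNCcBb=4 NNCcbb=2 NNccBB=2 NNccBb=4 NNccbb=2 NnCcBB=4 NnCcBb=8 NnCcbb=4 NnccBB=4 NnccBb=8 Nnccbb=4 nnCcBB=2 nnCcBb=4 nnCcbb=2 nnccBB=2 nnccBb=4 nnccbb=2
NNCcbb hits 2/64; gcd=2; 2÷2/64÷2 = 1/32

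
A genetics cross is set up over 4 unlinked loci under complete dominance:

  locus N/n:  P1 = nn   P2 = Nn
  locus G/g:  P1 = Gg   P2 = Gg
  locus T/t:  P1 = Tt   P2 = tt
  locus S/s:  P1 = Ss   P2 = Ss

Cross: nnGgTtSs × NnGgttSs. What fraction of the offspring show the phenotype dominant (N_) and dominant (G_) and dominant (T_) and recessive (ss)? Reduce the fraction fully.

P(N_ G_ T_ ss) = 3/64

nnGgTtSs gametes: nGTS×2, nGTs×2, nGtS×2, nGts×2, ngTS×2, ngTs×2, ngtS×2, ngts×2
NnGgttSs gametes: NGtS×2, NGts×2, NgtS×2, Ngts×2, nGtS×2, nGts×2, ngtS×2, ngts×2
nnGgTtSs×NnGgttSs grid (16·16=256): NnGGTtSS=4 NnGGTtSs=8 NnGGTtss=4 NnGGttSS=4 NnGGttSs=8 NnGGttss=4 NnGgTtSS=8 NnGgTtSs=16 NnGgTtss=8 NnGgttSS=8 NnGgttSs=16 NnGgttss=8 NnggTtSS=4 NnggTtSs=8 NnggTtss=4 NnggttSS=4 NnggttSs=8 Nnggttss=4 nnGGTtSS=4 nnGGTtSs=8 nnGGTtss=4 nnGGttSS=4 nnGGttSs=8 nnGGttss=4 nnGgTtSS=8 nnGgTtSs=16 nnGgTtss=8 nnGgttSS=8 nnGgttSs=16 nnGgttss=8 nnggTtSS=4 nnggTtSs=8 nnggTtss=4 nnggttSS=4 nnggttSs=8 nnggttss=4
N_ G_ T_ ss hits 12/256; gcd=4; 12÷4/256÷4 = 3/64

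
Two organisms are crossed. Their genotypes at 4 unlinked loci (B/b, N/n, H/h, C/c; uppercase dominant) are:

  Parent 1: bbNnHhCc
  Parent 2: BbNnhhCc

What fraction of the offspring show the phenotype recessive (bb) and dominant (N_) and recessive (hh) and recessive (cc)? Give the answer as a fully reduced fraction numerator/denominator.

P(bb N_ hh cc) = 3/64

bbNnHhCc gametes: bNHC×2, bNHc×2, bNhC×2, bNhc×2, bnHC×2, bnHc×2, bnhC×2, bnhc×2
BbNnhhCc gametes: BNhC×2, BNhc×2, BnhC×2, Bnhc×2, bNhC×2, bNhc×2, bnhC×2, bnhc×2
bbNnHhCc×BbNnhhCc grid (16·16=256): BbNNHhCC=4 BbNNHhCc=8 BbNNHhcc=4 BbNNhhCC=4 BbNNhhCc=8 BbNNhhcc=4 BbNnHhCC=8 BbNnHhCc=16 BbNnHhcc=8 BbNnhhCC=8 BbNnhhCc=16 BbNnhhcc=8 BbnnHhCC=4 BbnnHhCc=8 BbnnHhcc=4 BbnnhhCC=4 BbnnhhCc=8 Bbnnhhcc=4 bbNNHhCC=4 bbNNHhCc=8 bbNNHhcc=4 bbNNhhCC=4 bbNNhhCc=8 bbNNhhcc=4 bbNnHhCC=8 bbNnHhCc=16 bbNnHhcc=8 bbNnhhCC=8 bbNnhhCc=16 bbNnhhcc=8 bbnnHhCC=4 bbnnHhCc=8 bbnnHhcc=4 bbnnhhCC=4 bbnnhhCc=8 bbnnhhcc=4
bb N_ hh cc hits 12/256; gcd=4; 12÷4/256÷4 = 3/64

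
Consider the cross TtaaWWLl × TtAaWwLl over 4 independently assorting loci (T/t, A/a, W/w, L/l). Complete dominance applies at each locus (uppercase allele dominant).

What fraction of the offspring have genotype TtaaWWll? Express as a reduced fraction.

P(TtaaWWll) = 1/32

TtaaWWLl gametes: TaWL×4, TaWl×4, taWL×4, taWl×4
TtAaWwLl gametes: TAWL×1, TAWl×1, TAwL×1, TAwl×1, TaWL×1, TaWl×1, TawL×1, Tawl×1, tAWL×1, tAWl×1, tAwL×1, tAwl×1, taWL×1, taWl×1, tawL×1, tawl×1
TtaaWWLl×TtAaWwLl grid (16·16=256): TTAaWWLL=4 TTAaWWLl=8 TTAaWWll=4 TTAaWwLL=4 TTAaWwLl=8 TTAaWwll=4 TTaaWWLL=4 TTaaWWLl=8 TTaaWWll=4 TTaaWwLL=4 TTaaWwLl=8 TTaaWwll=4 TtAaWWLL=8 TtAaWWLl=16 TtAaWWll=8 TtAaWwLL=8 TtAaWwLl=16 TtAaWwll=8 TtaaWWLL=8 TtaaWWLl=16 TtaaWWll=8 TtaaWwLL=8 TtaaWwLl=16 TtaaWwll=8 ttAaWWLL=4 ttAaWWLl=8 ttAaWWll=4 ttAaWwLL=4 ttAaWwLl=8 ttAaWwll=4 ttaaWWLL=4 ttaaWWLl=8 ttaaWWll=4 ttaaWwLL=4 ttaaWwLl=8 ttaaWwll=4
TtaaWWll hits 8/256; gcd=8; 8÷8/256÷8 = 1/32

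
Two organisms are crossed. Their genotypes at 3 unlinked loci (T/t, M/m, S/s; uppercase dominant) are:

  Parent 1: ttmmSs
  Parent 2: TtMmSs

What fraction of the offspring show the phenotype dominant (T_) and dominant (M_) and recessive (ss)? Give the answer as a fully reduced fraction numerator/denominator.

ttmmSs gametes: tmS×4, tms×4
TtMmSs gametes: TMS×1, TMs×1, TmS×1, Tms×1, tMS×1, tMs×1, tmS×1, tms×1
ttmmSs×TtMmSs grid (8·8=64): TtMmSS=4 TtMmSs=8 TtMmss=4 TtmmSS=4 TtmmSs=8 Ttmmss=4 ttMmSS=4 ttMmSs=8 ttMmss=4 ttmmSS=4 ttmmSs=8 ttmmss=4
T_ M_ ss hits 4/64; gcd=4; 4÷4/64÷4 = 1/16

P(T_ M_ ss) = 1/16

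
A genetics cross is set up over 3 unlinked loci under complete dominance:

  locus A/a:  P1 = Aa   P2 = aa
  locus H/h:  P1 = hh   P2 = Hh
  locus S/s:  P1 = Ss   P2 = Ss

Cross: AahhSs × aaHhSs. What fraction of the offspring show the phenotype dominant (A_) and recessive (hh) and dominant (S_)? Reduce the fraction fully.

AahhSs gametes: AhS×2, Ahs×2, ahS×2, ahs×2
aaHhSs gametes: aHS×2, aHs×2, ahS×2, ahs×2
AahhSs×aaHhSs grid (8·8=64): AaHhSS=4 AaHhSs=8 AaHhss=4 AahhSS=4 AahhSs=8 Aahhss=4 aaHhSS=4 aaHhSs=8 aaHhss=4 aahhSS=4 aahhSs=8 aahhss=4
A_ hh S_ hits 12/64; gcd=4; 12÷4/64÷4 = 3/16

P(A_ hh S_) = 3/16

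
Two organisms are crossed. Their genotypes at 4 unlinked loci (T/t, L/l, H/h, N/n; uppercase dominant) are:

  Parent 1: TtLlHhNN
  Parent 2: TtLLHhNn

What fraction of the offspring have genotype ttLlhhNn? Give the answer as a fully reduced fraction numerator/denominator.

TtLlHhNN gametes: TLHN×2, TLhN×2, TlHN×2, TlhN×2, tLHN×2, tLhN×2, tlHN×2, tlhN×2
TtLLHhNn gametes: TLHN×2, TLHn×2, TLhN×2, TLhn×2, tLHN×2, tLHn×2, tLhN×2, tLhn×2
TtLlHhNN×TtLLHhNn grid (16·16=256): TTLLHHNN=4 TTLLHHNn=4 TTLLHhNN=8 TTLLHhNn=8 TTLLhhNN=4 TTLLhhNn=4 TTLlHHNN=4 TTLlHHNn=4 TTLlHhNN=8 TTLlHhNn=8 TTLlhhNN=4 TTLlhhNn=4 TtLLHHNN=8 TtLLHHNn=8 TtLLHhNN=16 TtLLHhNn=16 TtLLhhNN=8 TtLLhhNn=8 TtLlHHNN=8 TtLlHHNn=8 TtLlHhNN=16 TtLlHhNn=16 TtLlhhNN=8 TtLlhhNn=8 ttLLHHNN=4 ttLLHHNn=4 ttLLHhNN=8 ttLLHhNn=8 ttLLhhNN=4 ttLLhhNn=4 ttLlHHNN=4 ttLlHHNn=4 ttLlHhNN=8 ttLlHhNn=8 ttLlhhNN=4 ttLlhhNn=4
ttLlhhNn hits 4/256; gcd=4; 4÷4/256÷4 = 1/64

P(ttLlhhNn) = 1/64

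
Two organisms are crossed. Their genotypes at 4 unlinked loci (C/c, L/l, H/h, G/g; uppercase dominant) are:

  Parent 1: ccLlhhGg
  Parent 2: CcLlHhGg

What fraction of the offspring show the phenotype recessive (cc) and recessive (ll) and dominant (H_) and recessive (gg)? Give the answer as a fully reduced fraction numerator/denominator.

P(cc ll H_ gg) = 1/64

ccLlhhGg gametes: cLhG×4, cLhg×4, clhG×4, clhg×4
CcLlHhGg gametes: CLHG×1, CLHg×1, CLhG×1, CLhg×1, ClHG×1, ClHg×1, ClhG×1, Clhg×1, cLHG×1, cLHg×1, cLhG×1, cLhg×1, clHG×1, clHg×1, clhG×1, clhg×1
ccLlhhGg×CcLlHhGg grid (16·16=256): CcLLHhGG=4 CcLLHhGg=8 CcLLHhgg=4 CcLLhhGG=4 CcLLhhGg=8 CcLLhhgg=4 CcLlHhGG=8 CcLlHhGg=16 CcLlHhgg=8 CcLlhhGG=8 CcLlhhGg=16 CcLlhhgg=8 CcllHhGG=4 CcllHhGg=8 CcllHhgg=4 CcllhhGG=4 CcllhhGg=8 Ccllhhgg=4 ccLLHhGG=4 ccLLHhGg=8 ccLLHhgg=4 ccLLhhGG=4 ccLLhhGg=8 ccLLhhgg=4 ccLlHhGG=8 ccLlHhGg=16 ccLlHhgg=8 ccLlhhGG=8 ccLlhhGg=16 ccLlhhgg=8 ccllHhGG=4 ccllHhGg=8 ccllHhgg=4 ccllhhGG=4 ccllhhGg=8 ccllhhgg=4
cc ll H_ gg hits 4/256; gcd=4; 4÷4/256÷4 = 1/64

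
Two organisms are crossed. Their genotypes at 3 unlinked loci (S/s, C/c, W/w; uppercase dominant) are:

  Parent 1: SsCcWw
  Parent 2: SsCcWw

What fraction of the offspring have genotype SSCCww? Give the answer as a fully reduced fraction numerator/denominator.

SsCcWw gametes: SCW×1, SCw×1, ScW×1, Scw×1, sCW×1, sCw×1, scW×1, scw×1
SsCcWw gametes: SCW×1, SCw×1, ScW×1, Scw×1, sCW×1, sCw×1, scW×1, scw×1
SsCcWw×SsCcWw grid (8·8=64): SSCCWW=1 SSCCWw=2 SSCCww=1 SSCcWW=2 SSCcWw=4 SSCcww=2 SSccWW=1 SSccWw=2 SSccww=1 SsCCWW=2 SsCCWw=4 SsCCww=2 SsCcWW=4 SsCcWw=8 SsCcww=4 SsccWW=2 SsccWw=4 Ssccww=2 ssCCWW=1 ssCCWw=2 ssCCww=1 ssCcWW=2 ssCcWw=4 ssCcww=2 ssccWW=1 ssccWw=2 ssccww=1
SSCCww hits 1/64; gcd=1; 1÷1/64÷1 = 1/64

P(SSCCww) = 1/64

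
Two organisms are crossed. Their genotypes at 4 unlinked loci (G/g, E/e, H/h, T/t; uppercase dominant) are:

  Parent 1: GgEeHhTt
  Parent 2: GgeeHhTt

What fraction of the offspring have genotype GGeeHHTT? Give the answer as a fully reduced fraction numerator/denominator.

GgEeHhTt gametes: GEHT×1, GEHt×1, GEhT×1, GEht×1, GeHT×1, GeHt×1, GehT×1, Geht×1, gEHT×1, gEHt×1, gEhT×1, gEht×1, geHT×1, geHt×1, gehT×1, geht×1
GgeeHhTt gametes: GeHT×2, GeHt×2, GehT×2, Geht×2, geHT×2, geHt×2, gehT×2, geht×2
GgEeHhTt×GgeeHhTt grid (16·16=256): GGEeHHTT=2 GGEeHHTt=4 GGEeHHtt=2 GGEeHhTT=4 GGEeHhTt=8 GGEeHhtt=4 GGEehhTT=2 GGEehhTt=4 GGEehhtt=2 GGeeHHTT=2 GGeeHHTt=4 GGeeHHtt=2 GGeeHhTT=4 GGeeHhTt=8 GGeeHhtt=4 GGeehhTT=2 GGeehhTt=4 GGeehhtt=2 GgEeHHTT=4 GgEeHHTt=8 GgEeHHtt=4 GgEeHhTT=8 GgEeHhTt=16 GgEeHhtt=8 GgEehhTT=4 GgEehhTt=8 GgEehhtt=4 GgeeHHTT=4 GgeeHHTt=8 GgeeHHtt=4 GgeeHhTT=8 GgeeHhTt=16 GgeeHhtt=8 GgeehhTT=4 GgeehhTt=8 Ggeehhtt=4 ggEeHHTT=2 ggEeHHTt=4 ggEeHHtt=2 ggEeHhTT=4 ggEeHhTt=8 ggEeHhtt=4 ggEehhTT=2 ggEehhTt=4 ggEehhtt=2 ggeeHHTT=2 ggeeHHTt=4 ggeeHHtt=2 ggeeHhTT=4 ggeeHhTt=8 ggeeHhtt=4 ggeehhTT=2 ggeehhTt=4 ggeehhtt=2
GGeeHHTT hits 2/256; gcd=2; 2÷2/256÷2 = 1/128

P(GGeeHHTT) = 1/128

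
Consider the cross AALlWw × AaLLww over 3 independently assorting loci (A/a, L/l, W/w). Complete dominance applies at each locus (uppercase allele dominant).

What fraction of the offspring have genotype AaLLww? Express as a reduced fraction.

P(AaLLww) = 1/8

AALlWw gametes: ALW×2, ALw×2, AlW×2, Alw×2
AaLLww gametes: ALw×4, aLw×4
AALlWw×AaLLww grid (8·8=64): AALLWw=8 AALLww=8 AALlWw=8 AALlww=8 AaLLWw=8 AaLLww=8 AaLlWw=8 AaLlww=8
AaLLww hits 8/64; gcd=8; 8÷8/64÷8 = 1/8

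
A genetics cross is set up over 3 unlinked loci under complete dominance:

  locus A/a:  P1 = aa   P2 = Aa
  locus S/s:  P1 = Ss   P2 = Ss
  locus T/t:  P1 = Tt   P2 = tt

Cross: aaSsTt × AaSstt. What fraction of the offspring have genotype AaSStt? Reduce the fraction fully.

aaSsTt gametes: aST×2, aSt×2, asT×2, ast×2
AaSstt gametes: ASt×2, Ast×2, aSt×2, ast×2
aaSsTt×AaSstt grid (8·8=64): AaSSTt=4 AaSStt=4 AaSsTt=8 AaSstt=8 AassTt=4 Aasstt=4 aaSSTt=4 aaSStt=4 aaSsTt=8 aaSstt=8 aassTt=4 aasstt=4
AaSStt hits 4/64; gcd=4; 4÷4/64÷4 = 1/16

P(AaSStt) = 1/16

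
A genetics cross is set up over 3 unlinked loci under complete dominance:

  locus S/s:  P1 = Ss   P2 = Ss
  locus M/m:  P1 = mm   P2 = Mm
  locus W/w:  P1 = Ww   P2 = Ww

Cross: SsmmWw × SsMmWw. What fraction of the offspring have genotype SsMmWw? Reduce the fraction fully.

P(SsMmWw) = 1/8

SsmmWw gametes: SmW×2, Smw×2, smW×2, smw×2
SsMmWw gametes: SMW×1, SMw×1, SmW×1, Smw×1, sMW×1, sMw×1, smW×1, smw×1
SsmmWw×SsMmWw grid (8·8=64): SSMmWW=2 SSMmWw=4 SSMmww=2 SSmmWW=2 SSmmWw=4 SSmmww=2 SsMmWW=4 SsMmWw=8 SsMmww=4 SsmmWW=4 SsmmWw=8 Ssmmww=4 ssMmWW=2 ssMmWw=4 ssMmww=2 ssmmWW=2 ssmmWw=4 ssmmww=2
SsMmWw hits 8/64; gcd=8; 8÷8/64÷8 = 1/8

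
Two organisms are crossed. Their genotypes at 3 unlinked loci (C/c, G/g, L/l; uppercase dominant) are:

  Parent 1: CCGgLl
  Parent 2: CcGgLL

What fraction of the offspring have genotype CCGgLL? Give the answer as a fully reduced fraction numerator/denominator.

P(CCGgLL) = 1/8

CCGgLl gametes: CGL×2, CGl×2, CgL×2, Cgl×2
CcGgLL gametes: CGL×2, CgL×2, cGL×2, cgL×2
CCGgLl×CcGgLL grid (8·8=64): CCGGLL=4 CCGGLl=4 CCGgLL=8 CCGgLl=8 CCggLL=4 CCggLl=4 CcGGLL=4 CcGGLl=4 CcGgLL=8 CcGgLl=8 CcggLL=4 CcggLl=4
CCGgLL hits 8/64; gcd=8; 8÷8/64÷8 = 1/8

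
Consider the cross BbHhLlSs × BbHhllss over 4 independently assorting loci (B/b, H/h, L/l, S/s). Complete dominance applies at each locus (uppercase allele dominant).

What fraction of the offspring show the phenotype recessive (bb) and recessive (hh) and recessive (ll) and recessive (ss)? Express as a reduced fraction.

BbHhLlSs gametes: BHLS×1, BHLs×1, BHlS×1, BHls×1, BhLS×1, BhLs×1, BhlS×1, Bhls×1, bHLS×1, bHLs×1, bHlS×1, bHls×1, bhLS×1, bhLs×1, bhlS×1, bhls×1
BbHhllss gametes: BHls×4, Bhls×4, bHls×4, bhls×4
BbHhLlSs×BbHhllss grid (16·16=256): BBHHLlSs=4 BBHHLlss=4 BBHHllSs=4 BBHHllss=4 BBHhLlSs=8 BBHhLlss=8 BBHhllSs=8 BBHhllss=8 BBhhLlSs=4 BBhhLlss=4 BBhhllSs=4 BBhhllss=4 BbHHLlSs=8 BbHHLlss=8 BbHHllSs=8 BbHHllss=8 BbHhLlSs=16 BbHhLlss=16 BbHhllSs=16 BbHhllss=16 BbhhLlSs=8 BbhhLlss=8 BbhhllSs=8 Bbhhllss=8 bbHHLlSs=4 bbHHLlss=4 bbHHllSs=4 bbHHllss=4 bbHhLlSs=8 bbHhLlss=8 bbHhllSs=8 bbHhllss=8 bbhhLlSs=4 bbhhLlss=4 bbhhllSs=4 bbhhllss=4
bb hh ll ss hits 4/256; gcd=4; 4÷4/256÷4 = 1/64

P(bb hh ll ss) = 1/64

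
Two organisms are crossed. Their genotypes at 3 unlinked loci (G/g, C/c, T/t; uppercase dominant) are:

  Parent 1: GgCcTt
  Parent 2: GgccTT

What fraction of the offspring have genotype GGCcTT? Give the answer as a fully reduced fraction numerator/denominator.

P(GGCcTT) = 1/16

GgCcTt gametes: GCT×1, GCt×1, GcT×1, Gct×1, gCT×1, gCt×1, gcT×1, gct×1
GgccTT gametes: GcT×4, gcT×4
GgCcTt×GgccTT grid (8·8=64): GGCcTT=4 GGCcTt=4 GGccTT=4 GGccTt=4 GgCcTT=8 GgCcTt=8 GgccTT=8 GgccTt=8 ggCcTT=4 ggCcTt=4 ggccTT=4 ggccTt=4
GGCcTT hits 4/64; gcd=4; 4÷4/64÷4 = 1/16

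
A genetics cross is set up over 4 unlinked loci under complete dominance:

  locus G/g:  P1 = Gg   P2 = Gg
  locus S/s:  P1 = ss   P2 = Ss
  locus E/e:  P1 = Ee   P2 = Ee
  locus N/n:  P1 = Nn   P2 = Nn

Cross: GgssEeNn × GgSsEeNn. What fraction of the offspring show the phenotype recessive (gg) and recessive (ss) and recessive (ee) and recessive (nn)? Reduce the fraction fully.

P(gg ss ee nn) = 1/128

GgssEeNn gametes: GsEN×2, GsEn×2, GseN×2, Gsen×2, gsEN×2, gsEn×2, gseN×2, gsen×2
GgSsEeNn gametes: GSEN×1, GSEn×1, GSeN×1, GSen×1, GsEN×1, GsEn×1, GseN×1, Gsen×1, gSEN×1, gSEn×1, gSeN×1, gSen×1, gsEN×1, gsEn×1, gseN×1, gsen×1
GgssEeNn×GgSsEeNn grid (16·16=256): GGSsEENN=2 GGSsEENn=4 GGSsEEnn=2 GGSsEeNN=4 GGSsEeNn=8 GGSsEenn=4 GGSseeNN=2 GGSseeNn=4 GGSseenn=2 GGssEENN=2 GGssEENn=4 GGssEEnn=2 GGssEeNN=4 GGssEeNn=8 GGssEenn=4 GGsseeNN=2 GGsseeNn=4 GGsseenn=2 GgSsEENN=4 GgSsEENn=8 GgSsEEnn=4 GgSsEeNN=8 GgSsEeNn=16 GgSsEenn=8 GgSseeNN=4 GgSseeNn=8 GgSseenn=4 GgssEENN=4 GgssEENn=8 GgssEEnn=4 GgssEeNN=8 GgssEeNn=16 GgssEenn=8 GgsseeNN=4 GgsseeNn=8 Ggsseenn=4 ggSsEENN=2 ggSsEENn=4 ggSsEEnn=2 ggSsEeNN=4 ggSsEeNn=8 ggSsEenn=4 ggSseeNN=2 ggSseeNn=4 ggSseenn=2 ggssEENN=2 ggssEENn=4 ggssEEnn=2 ggssEeNN=4 ggssEeNn=8 ggssEenn=4 ggsseeNN=2 ggsseeNn=4 ggsseenn=2
gg ss ee nn hits 2/256; gcd=2; 2÷2/256÷2 = 1/128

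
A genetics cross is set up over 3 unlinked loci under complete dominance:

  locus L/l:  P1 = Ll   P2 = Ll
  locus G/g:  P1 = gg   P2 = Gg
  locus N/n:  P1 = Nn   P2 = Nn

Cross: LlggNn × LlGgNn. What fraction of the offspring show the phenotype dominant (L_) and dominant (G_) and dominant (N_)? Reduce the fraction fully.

P(L_ G_ N_) = 9/32

LlggNn gametes: LgN×2, Lgn×2, lgN×2, lgn×2
LlGgNn gametes: LGN×1, LGn×1, LgN×1, Lgn×1, lGN×1, lGn×1, lgN×1, lgn×1
LlggNn×LlGgNn grid (8·8=64): LLGgNN=2 LLGgNn=4 LLGgnn=2 LLggNN=2 LLggNn=4 LLggnn=2 LlGgNN=4 LlGgNn=8 LlGgnn=4 LlggNN=4 LlggNn=8 Llggnn=4 llGgNN=2 llGgNn=4 llGgnn=2 llggNN=2 llggNn=4 llggnn=2
L_ G_ N_ hits 18/64; gcd=2; 18÷2/64÷2 = 9/32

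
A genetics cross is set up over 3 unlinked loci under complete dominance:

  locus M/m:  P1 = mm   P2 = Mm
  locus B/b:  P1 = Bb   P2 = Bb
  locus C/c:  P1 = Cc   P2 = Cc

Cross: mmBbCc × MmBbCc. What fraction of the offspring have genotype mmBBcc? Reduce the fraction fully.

P(mmBBcc) = 1/32

mmBbCc gametes: mBC×2, mBc×2, mbC×2, mbc×2
MmBbCc gametes: MBC×1, MBc×1, MbC×1, Mbc×1, mBC×1, mBc×1, mbC×1, mbc×1
mmBbCc×MmBbCc grid (8·8=64): MmBBCC=2 MmBBCc=4 MmBBcc=2 MmBbCC=4 MmBbCc=8 MmBbcc=4 MmbbCC=2 MmbbCc=4 Mmbbcc=2 mmBBCC=2 mmBBCc=4 mmBBcc=2 mmBbCC=4 mmBbCc=8 mmBbcc=4 mmbbCC=2 mmbbCc=4 mmbbcc=2
mmBBcc hits 2/64; gcd=2; 2÷2/64÷2 = 1/32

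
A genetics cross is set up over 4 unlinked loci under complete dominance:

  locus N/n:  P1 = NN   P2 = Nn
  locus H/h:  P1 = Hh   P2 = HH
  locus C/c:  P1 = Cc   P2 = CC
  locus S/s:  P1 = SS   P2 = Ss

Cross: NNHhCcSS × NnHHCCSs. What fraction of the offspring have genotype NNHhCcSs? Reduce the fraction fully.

P(NNHhCcSs) = 1/16

NNHhCcSS gametes: NHCS×4, NHcS×4, NhCS×4, NhcS×4
NnHHCCSs gametes: NHCS×4, NHCs×4, nHCS×4, nHCs×4
NNHhCcSS×NnHHCCSs grid (16·16=256): NNHHCCSS=16 NNHHCCSs=16 NNHHCcSS=16 NNHHCcSs=16 NNHhCCSS=16 NNHhCCSs=16 NNHhCcSS=16 NNHhCcSs=16 NnHHCCSS=16 NnHHCCSs=16 NnHHCcSS=16 NnHHCcSs=16 NnHhCCSS=16 NnHhCCSs=16 NnHhCcSS=16 NnHhCcSs=16
NNHhCcSs hits 16/256; gcd=16; 16÷16/256÷16 = 1/16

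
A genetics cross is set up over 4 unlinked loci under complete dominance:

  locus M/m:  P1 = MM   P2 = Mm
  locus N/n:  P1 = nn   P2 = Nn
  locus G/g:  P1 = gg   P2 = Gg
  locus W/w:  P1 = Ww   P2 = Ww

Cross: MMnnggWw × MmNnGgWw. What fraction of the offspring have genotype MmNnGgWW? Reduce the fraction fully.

P(MmNnGgWW) = 1/32

MMnnggWw gametes: MngW×8, Mngw×8
MmNnGgWw gametes: MNGW×1, MNGw×1, MNgW×1, MNgw×1, MnGW×1, MnGw×1, MngW×1, Mngw×1, mNGW×1, mNGw×1, mNgW×1, mNgw×1, mnGW×1, mnGw×1, mngW×1, mngw×1
MMnnggWw×MmNnGgWw grid (16·16=256): MMNnGgWW=8 MMNnGgWw=16 MMNnGgww=8 MMNnggWW=8 MMNnggWw=16 MMNnggww=8 MMnnGgWW=8 MMnnGgWw=16 MMnnGgww=8 MMnnggWW=8 MMnnggWw=16 MMnnggww=8 MmNnGgWW=8 MmNnGgWw=16 MmNnGgww=8 MmNnggWW=8 MmNnggWw=16 MmNnggww=8 MmnnGgWW=8 MmnnGgWw=16 MmnnGgww=8 MmnnggWW=8 MmnnggWw=16 Mmnnggww=8
MmNnGgWW hits 8/256; gcd=8; 8÷8/256÷8 = 1/32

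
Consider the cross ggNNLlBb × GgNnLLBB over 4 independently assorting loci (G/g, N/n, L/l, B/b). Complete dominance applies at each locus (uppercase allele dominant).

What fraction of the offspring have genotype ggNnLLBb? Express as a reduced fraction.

P(ggNnLLBb) = 1/16

ggNNLlBb gametes: gNLB×4, gNLb×4, gNlB×4, gNlb×4
GgNnLLBB gametes: GNLB×4, GnLB×4, gNLB×4, gnLB×4
ggNNLlBb×GgNnLLBB grid (16·16=256): GgNNLLBB=16 GgNNLLBb=16 GgNNLlBB=16 GgNNLlBb=16 GgNnLLBB=16 GgNnLLBb=16 GgNnLlBB=16 GgNnLlBb=16 ggNNLLBB=16 ggNNLLBb=16 ggNNLlBB=16 ggNNLlBb=16 ggNnLLBB=16 ggNnLLBb=16 ggNnLlBB=16 ggNnLlBb=16
ggNnLLBb hits 16/256; gcd=16; 16÷16/256÷16 = 1/16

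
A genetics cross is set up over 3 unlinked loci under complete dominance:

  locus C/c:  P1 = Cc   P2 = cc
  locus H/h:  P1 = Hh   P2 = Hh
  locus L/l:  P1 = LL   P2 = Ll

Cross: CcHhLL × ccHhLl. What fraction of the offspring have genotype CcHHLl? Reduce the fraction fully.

P(CcHHLl) = 1/16

CcHhLL gametes: CHL×2, ChL×2, cHL×2, chL×2
ccHhLl gametes: cHL×2, cHl×2, chL×2, chl×2
CcHhLL×ccHhLl grid (8·8=64): CcHHLL=4 CcHHLl=4 CcHhLL=8 CcHhLl=8 CchhLL=4 CchhLl=4 ccHHLL=4 ccHHLl=4 ccHhLL=8 ccHhLl=8 cchhLL=4 cchhLl=4
CcHHLl hits 4/64; gcd=4; 4÷4/64÷4 = 1/16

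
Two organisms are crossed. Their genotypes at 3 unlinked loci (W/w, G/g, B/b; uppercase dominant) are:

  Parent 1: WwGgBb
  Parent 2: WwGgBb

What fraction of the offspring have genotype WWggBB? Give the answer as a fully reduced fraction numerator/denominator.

P(WWggBB) = 1/64

WwGgBb gametes: WGB×1, WGb×1, WgB×1, Wgb×1, wGB×1, wGb×1, wgB×1, wgb×1
WwGgBb gametes: WGB×1, WGb×1, WgB×1, Wgb×1, wGB×1, wGb×1, wgB×1, wgb×1
WwGgBb×WwGgBb grid (8·8=64): WWGGBB=1 WWGGBb=2 WWGGbb=1 WWGgBB=2 WWGgBb=4 WWGgbb=2 WWggBB=1 WWggBb=2 WWggbb=1 WwGGBB=2 WwGGBb=4 WwGGbb=2 WwGgBB=4 WwGgBb=8 WwGgbb=4 WwggBB=2 WwggBb=4 Wwggbb=2 wwGGBB=1 wwGGBb=2 wwGGbb=1 wwGgBB=2 wwGgBb=4 wwGgbb=2 wwggBB=1 wwggBb=2 wwggbb=1
WWggBB hits 1/64; gcd=1; 1÷1/64÷1 = 1/64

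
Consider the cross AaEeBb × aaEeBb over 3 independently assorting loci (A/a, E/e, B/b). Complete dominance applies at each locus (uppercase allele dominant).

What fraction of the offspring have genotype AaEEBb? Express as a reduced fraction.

AaEeBb gametes: AEB×1, AEb×1, AeB×1, Aeb×1, aEB×1, aEb×1, aeB×1, aeb×1
aaEeBb gametes: aEB×2, aEb×2, aeB×2, aeb×2
AaEeBb×aaEeBb grid (8·8=64): AaEEBB=2 AaEEBb=4 AaEEbb=2 AaEeBB=4 AaEeBb=8 AaEebb=4 AaeeBB=2 AaeeBb=4 Aaeebb=2 aaEEBB=2 aaEEBb=4 aaEEbb=2 aaEeBB=4 aaEeBb=8 aaEebb=4 aaeeBB=2 aaeeBb=4 aaeebb=2
AaEEBb hits 4/64; gcd=4; 4÷4/64÷4 = 1/16

P(AaEEBb) = 1/16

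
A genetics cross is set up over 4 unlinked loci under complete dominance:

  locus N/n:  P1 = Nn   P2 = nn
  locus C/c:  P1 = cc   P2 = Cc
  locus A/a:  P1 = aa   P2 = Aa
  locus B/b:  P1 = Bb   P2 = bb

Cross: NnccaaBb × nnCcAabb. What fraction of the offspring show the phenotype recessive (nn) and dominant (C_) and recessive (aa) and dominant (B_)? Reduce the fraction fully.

NnccaaBb gametes: NcaB×4, Ncab×4, ncaB×4, ncab×4
nnCcAabb gametes: nCAb×4, nCab×4, ncAb×4, ncab×4
NnccaaBb×nnCcAabb grid (16·16=256): NnCcAaBb=16 NnCcAabb=16 NnCcaaBb=16 NnCcaabb=16 NnccAaBb=16 NnccAabb=16 NnccaaBb=16 Nnccaabb=16 nnCcAaBb=16 nnCcAabb=16 nnCcaaBb=16 nnCcaabb=16 nnccAaBb=16 nnccAabb=16 nnccaaBb=16 nnccaabb=16
nn C_ aa B_ hits 16/256; gcd=16; 16÷16/256÷16 = 1/16

P(nn C_ aa B_) = 1/16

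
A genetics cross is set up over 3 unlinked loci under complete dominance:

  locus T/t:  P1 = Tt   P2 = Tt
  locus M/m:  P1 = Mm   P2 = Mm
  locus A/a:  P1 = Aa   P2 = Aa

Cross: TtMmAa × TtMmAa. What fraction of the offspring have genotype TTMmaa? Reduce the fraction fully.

P(TTMmaa) = 1/32

TtMmAa gametes: TMA×1, TMa×1, TmA×1, Tma×1, tMA×1, tMa×1, tmA×1, tma×1
TtMmAa gametes: TMA×1, TMa×1, TmA×1, Tma×1, tMA×1, tMa×1, tmA×1, tma×1
TtMmAa×TtMmAa grid (8·8=64): TTMMAA=1 TTMMAa=2 TTMMaa=1 TTMmAA=2 TTMmAa=4 TTMmaa=2 TTmmAA=1 TTmmAa=2 TTmmaa=1 TtMMAA=2 TtMMAa=4 TtMMaa=2 TtMmAA=4 TtMmAa=8 TtMmaa=4 TtmmAA=2 TtmmAa=4 Ttmmaa=2 ttMMAA=1 ttMMAa=2 ttMMaa=1 ttMmAA=2 ttMmAa=4 ttMmaa=2 ttmmAA=1 ttmmAa=2 ttmmaa=1
TTMmaa hits 2/64; gcd=2; 2÷2/64÷2 = 1/32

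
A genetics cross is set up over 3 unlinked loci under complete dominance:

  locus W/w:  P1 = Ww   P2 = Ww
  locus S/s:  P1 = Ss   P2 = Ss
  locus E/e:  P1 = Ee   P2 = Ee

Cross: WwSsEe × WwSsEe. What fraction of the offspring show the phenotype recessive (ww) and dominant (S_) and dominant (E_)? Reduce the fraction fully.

WwSsEe gametes: WSE×1, WSe×1, WsE×1, Wse×1, wSE×1, wSe×1, wsE×1, wse×1
WwSsEe gametes: WSE×1, WSe×1, WsE×1, Wse×1, wSE×1, wSe×1, wsE×1, wse×1
WwSsEe×WwSsEe grid (8·8=64): WWSSEE=1 WWSSEe=2 WWSSee=1 WWSsEE=2 WWSsEe=4 WWSsee=2 WWssEE=1 WWssEe=2 WWssee=1 WwSSEE=2 WwSSEe=4 WwSSee=2 WwSsEE=4 WwSsEe=8 WwSsee=4 WwssEE=2 WwssEe=4 Wwssee=2 wwSSEE=1 wwSSEe=2 wwSSee=1 wwSsEE=2 wwSsEe=4 wwSsee=2 wwssEE=1 wwssEe=2 wwssee=1
ww S_ E_ hits 9/64; gcd=1; 9÷1/64÷1 = 9/64

P(ww S_ E_) = 9/64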